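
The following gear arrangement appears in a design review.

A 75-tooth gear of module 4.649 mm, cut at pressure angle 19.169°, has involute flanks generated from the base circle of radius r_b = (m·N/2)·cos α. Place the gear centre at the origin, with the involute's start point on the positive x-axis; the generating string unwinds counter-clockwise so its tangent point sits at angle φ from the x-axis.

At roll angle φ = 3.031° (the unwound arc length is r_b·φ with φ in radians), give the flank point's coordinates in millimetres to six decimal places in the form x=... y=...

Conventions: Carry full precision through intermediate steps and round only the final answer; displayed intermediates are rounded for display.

x=164.901468 y=0.008124

recognized (one wheel, involute flank): single-mesh tooth geometry, m = 4.649, N = 75
pitch radius r_p = m·N/2 = 4.649·75/2 = 174.337500
base radius r_b = r_p·cos α = 174.337500·cos 19.169° = 164.671212
roll angle φ = 3.031° = 0.05290093 rad
x = r_b·(cos φ + φ·sin φ) = 164.901468
y = r_b·(sin φ − φ·cos φ) = 0.008124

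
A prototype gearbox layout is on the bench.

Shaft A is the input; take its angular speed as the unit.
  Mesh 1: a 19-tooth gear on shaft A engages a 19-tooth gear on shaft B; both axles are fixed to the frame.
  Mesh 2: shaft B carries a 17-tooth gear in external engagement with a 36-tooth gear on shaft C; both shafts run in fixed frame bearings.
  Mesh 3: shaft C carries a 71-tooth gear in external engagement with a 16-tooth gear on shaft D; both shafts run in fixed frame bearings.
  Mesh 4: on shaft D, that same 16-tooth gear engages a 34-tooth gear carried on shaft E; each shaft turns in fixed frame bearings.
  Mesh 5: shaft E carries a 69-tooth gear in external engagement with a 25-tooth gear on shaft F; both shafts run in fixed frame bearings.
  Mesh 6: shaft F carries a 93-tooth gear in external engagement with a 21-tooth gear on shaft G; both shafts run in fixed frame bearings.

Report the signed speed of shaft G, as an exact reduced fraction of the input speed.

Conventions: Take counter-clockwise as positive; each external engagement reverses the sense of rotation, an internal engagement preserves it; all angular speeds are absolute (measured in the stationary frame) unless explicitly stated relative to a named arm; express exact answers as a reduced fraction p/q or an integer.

50623/4200

6-mesh fixed-axis compound train (all bearings frame-fixed)
mesh 1 [19T→19T]: |ω|/ω_in = 1×19/19 = 1, sense flips to −
mesh 2 [17T→36T]: |ω|/ω_in = 1×17/36 = 17/36, sense flips to +
mesh 3 [71T→16T]: |ω|/ω_in = (17/36)×71/16 = 1207/576, sense flips to −
mesh 4 [16T→34T]: |ω|/ω_in = (1207/576)×16/34 = 71/72, sense flips to +
mesh 5 [69T→25T]: |ω|/ω_in = (71/72)×69/25 = 1633/600, sense flips to −
mesh 6 [93T→21T]: |ω|/ω_in = (1633/600)×93/21 = 50623/4200, sense flips to +
signed output speed (× input speed) = 50623/4200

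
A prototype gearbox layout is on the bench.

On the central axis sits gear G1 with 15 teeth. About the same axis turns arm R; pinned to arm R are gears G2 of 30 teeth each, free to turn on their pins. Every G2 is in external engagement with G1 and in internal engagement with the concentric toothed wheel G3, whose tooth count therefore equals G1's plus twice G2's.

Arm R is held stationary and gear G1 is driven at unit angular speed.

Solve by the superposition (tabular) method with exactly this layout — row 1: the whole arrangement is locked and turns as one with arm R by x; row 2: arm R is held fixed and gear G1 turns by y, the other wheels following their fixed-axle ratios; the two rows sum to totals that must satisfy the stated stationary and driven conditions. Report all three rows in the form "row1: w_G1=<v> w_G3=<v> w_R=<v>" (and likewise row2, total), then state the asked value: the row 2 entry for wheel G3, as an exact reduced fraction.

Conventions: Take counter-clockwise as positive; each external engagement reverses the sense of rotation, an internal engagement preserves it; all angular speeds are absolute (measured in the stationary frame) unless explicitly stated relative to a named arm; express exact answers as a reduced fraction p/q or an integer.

planetary set (15T centre, 30T on arm, 75T internal) — Willis relation
row 1: whole set turns with the arm by x
superposition row 2 [arm held]: sun y, ring −(15/75)·y, arm 0
boundary: total ω_arm = x = 0 and total ω_sun = x + y = 1  ⇒  y = 1, x = 0
row 2 ring = −(15/75)·1 = -1/5
totals (row 1 + row 2): sun 0 + 1 = 1, ring 0 + (-1/5) = -1/5, arm 0 + 0 = 0
asked cell (row2, ring) = -1/5

row1: w_G1=0 w_G3=0 w_R=0
row2: w_G1=1 w_G3=-1/5 w_R=0
total: w_G1=1 w_G3=-1/5 w_R=0
asked value: -1/5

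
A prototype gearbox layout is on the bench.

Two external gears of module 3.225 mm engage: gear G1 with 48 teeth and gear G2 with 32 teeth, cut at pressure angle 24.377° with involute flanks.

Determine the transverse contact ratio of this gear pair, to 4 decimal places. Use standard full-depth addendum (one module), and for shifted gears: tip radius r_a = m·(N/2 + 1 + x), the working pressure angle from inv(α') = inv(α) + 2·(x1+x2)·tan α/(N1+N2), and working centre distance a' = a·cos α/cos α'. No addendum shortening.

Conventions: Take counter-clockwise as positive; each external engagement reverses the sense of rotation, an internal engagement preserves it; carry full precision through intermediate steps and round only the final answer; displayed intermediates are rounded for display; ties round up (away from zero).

topology: single-mesh involute geometry — m = 3.225, 48T/32T pair
base radii: r_b1 = 70.499745, r_b2 = 46.999830
tip radii: r_a1 = 80.625000, r_a2 = 54.825000
no profile shift: α' = α, a' = a
action lengths: √(r_a1²−r_b1²) = 39.117472, √(r_a2²−r_b2²) = 28.227586
base pitch p_b = π·m·cos α = 9.228395
CR = (39.117472 + 28.227586 − 129.000000·sin 24.37700°)/9.228395 = 1.528083
contact ratio ≈ 1.5281

1.5281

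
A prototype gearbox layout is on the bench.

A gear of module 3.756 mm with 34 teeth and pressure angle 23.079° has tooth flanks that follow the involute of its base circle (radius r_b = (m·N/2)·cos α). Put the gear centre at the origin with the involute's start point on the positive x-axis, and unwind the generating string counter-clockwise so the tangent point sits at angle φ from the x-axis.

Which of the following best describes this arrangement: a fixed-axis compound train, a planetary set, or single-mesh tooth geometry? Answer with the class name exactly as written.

single-mesh involute tooth geometry (34T wheel at module 3.756)
classification: single-mesh tooth geometry

single-mesh tooth geometry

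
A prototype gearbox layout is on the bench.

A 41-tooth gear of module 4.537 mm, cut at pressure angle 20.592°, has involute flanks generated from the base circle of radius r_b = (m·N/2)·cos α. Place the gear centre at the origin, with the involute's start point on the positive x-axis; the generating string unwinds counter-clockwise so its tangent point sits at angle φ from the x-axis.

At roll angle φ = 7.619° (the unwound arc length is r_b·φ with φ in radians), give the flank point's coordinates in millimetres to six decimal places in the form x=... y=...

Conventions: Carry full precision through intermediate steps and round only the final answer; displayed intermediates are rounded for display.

class = single-mesh tooth geometry [base-circle involute, m = 4.537, 41T]
pitch radius r_p = m·N/2 = 4.537·41/2 = 93.008500
base radius r_b = r_p·cos α = 93.008500·cos 20.592° = 87.066062
roll angle φ = 7.619° = 0.13297664 rad
x = r_b·(cos φ + φ·sin φ) = 87.832447
y = r_b·(sin φ − φ·cos φ) = 0.068122

x=87.832447 y=0.068122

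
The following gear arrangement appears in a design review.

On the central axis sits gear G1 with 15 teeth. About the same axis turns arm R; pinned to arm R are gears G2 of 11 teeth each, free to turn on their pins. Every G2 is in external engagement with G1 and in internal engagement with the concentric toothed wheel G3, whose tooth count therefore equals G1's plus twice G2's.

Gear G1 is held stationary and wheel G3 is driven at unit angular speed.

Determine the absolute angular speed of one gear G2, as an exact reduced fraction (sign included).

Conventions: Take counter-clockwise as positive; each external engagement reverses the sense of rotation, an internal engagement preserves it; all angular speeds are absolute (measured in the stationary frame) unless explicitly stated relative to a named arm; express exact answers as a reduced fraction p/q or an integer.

topology: planetary set — G1 15T / G2 11T / G3 37T, arm = carrier (Willis)
ring teeth: 15 + 2·11 = 37
15(ω_sun−ω_arm) = −37(ω_ring−ω_arm),  ω_sun = 0, ω_ring = 1
15(0−ω_arm) = −37(1−ω_arm)  ⇒  52·ω_arm = 37  ⇒  ω_arm = 37/52
sun–planet mesh: 15·(0−37/52) = −11·(ω_p−ω_arm)  ⇒  ω_p−ω_arm = 555/572
ω_p = 37/52 + 555/572 = 37/22
exact speed ratio = 37/22

37/22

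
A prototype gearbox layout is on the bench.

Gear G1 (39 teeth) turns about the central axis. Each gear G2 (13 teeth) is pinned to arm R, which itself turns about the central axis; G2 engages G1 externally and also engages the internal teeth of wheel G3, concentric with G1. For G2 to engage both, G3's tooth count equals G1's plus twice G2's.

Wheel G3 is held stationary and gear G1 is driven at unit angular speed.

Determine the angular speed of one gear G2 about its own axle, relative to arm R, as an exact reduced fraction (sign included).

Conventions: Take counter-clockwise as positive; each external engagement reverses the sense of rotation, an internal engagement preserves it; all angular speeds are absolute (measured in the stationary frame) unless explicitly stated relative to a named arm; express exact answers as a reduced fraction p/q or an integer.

-15/8

recognized (axles ride arm R): planetary set, 39/13/65 teeth
ring teeth: 39 + 2·13 = 65
39(ω_sun−ω_arm) = −65(ω_ring−ω_arm),  ω_ring = 0, ω_sun = 1
39(1−ω_arm) = −65(0−ω_arm)  ⇒  104·ω_arm = 39  ⇒  ω_arm = 3/8
sun–planet mesh: 39·(1−3/8) = −13·(ω_p−ω_arm)  ⇒  ω_p−ω_arm = -15/8
exact speed ratio = -15/8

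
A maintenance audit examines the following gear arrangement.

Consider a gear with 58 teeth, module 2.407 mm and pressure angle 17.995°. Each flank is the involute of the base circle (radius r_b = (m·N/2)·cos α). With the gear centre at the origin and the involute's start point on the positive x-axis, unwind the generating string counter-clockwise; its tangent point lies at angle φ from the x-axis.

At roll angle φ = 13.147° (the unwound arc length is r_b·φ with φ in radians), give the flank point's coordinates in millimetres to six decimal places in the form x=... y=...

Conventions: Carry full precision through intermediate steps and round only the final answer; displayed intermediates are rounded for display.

single-mesh involute tooth geometry (58T wheel at module 2.407)
pitch radius r_p = m·N/2 = 2.407·58/2 = 69.803000
base radius r_b = r_p·cos α = 69.803000·cos 17.995° = 66.388480
roll angle φ = 13.147° = 0.22945844 rad
x = r_b·(cos φ + φ·sin φ) = 68.113258
y = r_b·(sin φ − φ·cos φ) = 0.265947

x=68.113258 y=0.265947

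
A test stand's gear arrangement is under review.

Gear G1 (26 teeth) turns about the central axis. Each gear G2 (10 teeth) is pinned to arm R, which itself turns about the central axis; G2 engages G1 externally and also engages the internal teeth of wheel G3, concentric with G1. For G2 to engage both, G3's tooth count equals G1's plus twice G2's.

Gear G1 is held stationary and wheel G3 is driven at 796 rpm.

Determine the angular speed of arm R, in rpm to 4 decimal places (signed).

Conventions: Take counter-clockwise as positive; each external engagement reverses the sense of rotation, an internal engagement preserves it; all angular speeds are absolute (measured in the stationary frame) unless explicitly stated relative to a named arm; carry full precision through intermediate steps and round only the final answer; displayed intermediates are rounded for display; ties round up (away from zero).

topology: planetary set — G1 26T / G2 10T / G3 46T, arm = carrier (Willis)
normalise by the input: solve with ω_ring = 1, then scale by 796 rpm
ring teeth: 26 + 2·10 = 46
26(ω_sun−ω_arm) = −46(ω_ring−ω_arm),  ω_sun = 0, ω_ring = 1
26(0−ω_arm) = −46(1−ω_arm)  ⇒  72·ω_arm = 46  ⇒  ω_arm = 23/36
scale: ω_arm = 23/36 × 796 rpm = +508.5556 rpm

+508.5556 rpm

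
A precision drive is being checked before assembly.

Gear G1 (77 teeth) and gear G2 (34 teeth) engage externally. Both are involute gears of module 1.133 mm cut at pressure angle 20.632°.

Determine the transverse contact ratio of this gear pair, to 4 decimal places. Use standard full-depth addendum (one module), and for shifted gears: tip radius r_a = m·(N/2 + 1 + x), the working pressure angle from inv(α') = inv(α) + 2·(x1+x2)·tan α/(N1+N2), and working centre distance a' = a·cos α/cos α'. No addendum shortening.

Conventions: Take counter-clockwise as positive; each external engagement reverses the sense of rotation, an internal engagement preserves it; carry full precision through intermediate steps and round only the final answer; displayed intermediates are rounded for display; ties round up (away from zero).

single-mesh involute tooth geometry (77T engaging 34T at module 1.133)
base radii: r_b1 = 40.822807, r_b2 = 18.025655
tip radii: r_a1 = 44.753500, r_a2 = 20.394000
no profile shift: α' = α, a' = a
action lengths: √(r_a1²−r_b1²) = 18.340507, √(r_a2²−r_b2²) = 9.538920
base pitch p_b = π·m·cos α = 3.331133
CR = (18.340507 + 9.538920 − 62.881500·sin 20.63200°)/3.331133 = 1.717802
contact ratio ≈ 1.7178

1.7178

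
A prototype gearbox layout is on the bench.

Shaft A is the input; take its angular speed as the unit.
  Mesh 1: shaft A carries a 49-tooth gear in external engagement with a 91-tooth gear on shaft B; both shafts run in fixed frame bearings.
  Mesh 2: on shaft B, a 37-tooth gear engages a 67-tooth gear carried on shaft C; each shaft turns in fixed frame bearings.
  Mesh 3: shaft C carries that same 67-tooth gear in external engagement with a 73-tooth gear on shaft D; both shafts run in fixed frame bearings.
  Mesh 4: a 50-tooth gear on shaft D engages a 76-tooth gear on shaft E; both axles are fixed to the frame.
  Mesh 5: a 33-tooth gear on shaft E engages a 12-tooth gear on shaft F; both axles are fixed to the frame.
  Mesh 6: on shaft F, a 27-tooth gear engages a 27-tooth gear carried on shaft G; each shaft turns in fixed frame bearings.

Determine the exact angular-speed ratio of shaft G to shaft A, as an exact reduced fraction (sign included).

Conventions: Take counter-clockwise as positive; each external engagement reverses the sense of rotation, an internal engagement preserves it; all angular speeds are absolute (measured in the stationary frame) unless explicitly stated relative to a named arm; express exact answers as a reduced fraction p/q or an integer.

71225/144248

class = fixed-axis compound train [6 meshes; 6 ratios multiply, 6 sense flips]
mesh 1 [49T→91T]: running ratio 7/13, sense −
mesh 2 [37T→67T]: running ratio 259/871, sense +
mesh 3 [67T→73T]: running ratio 259/949, sense −
mesh 4 [50T→76T]: running ratio 6475/36062, sense +
mesh 5 [33T→12T]: running ratio 71225/144248, sense −
mesh 6 [27T→27T]: running ratio 71225/144248, sense +
ω_out/ω_in = 71225/144248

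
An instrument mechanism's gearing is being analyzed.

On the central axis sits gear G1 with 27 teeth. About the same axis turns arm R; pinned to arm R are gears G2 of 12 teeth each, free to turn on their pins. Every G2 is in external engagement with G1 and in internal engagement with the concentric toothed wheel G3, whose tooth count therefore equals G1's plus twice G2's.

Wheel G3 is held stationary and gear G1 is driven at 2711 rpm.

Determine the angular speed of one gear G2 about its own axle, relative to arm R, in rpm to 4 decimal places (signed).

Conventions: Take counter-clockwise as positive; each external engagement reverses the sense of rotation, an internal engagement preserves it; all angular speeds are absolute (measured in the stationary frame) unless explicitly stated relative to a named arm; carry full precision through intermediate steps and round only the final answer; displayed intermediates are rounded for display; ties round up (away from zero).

recognized (axles ride arm R): planetary set, 27/12/51 teeth
normalise by the input: solve with ω_sun = 1, then scale by 2711 rpm
ring teeth: 27 + 2·12 = 51
27(ω_sun−ω_arm) = −51(ω_ring−ω_arm),  ω_ring = 0, ω_sun = 1
27(1−ω_arm) = −51(0−ω_arm)  ⇒  78·ω_arm = 27  ⇒  ω_arm = 9/26
sun–planet mesh: 27·(1−9/26) = −12·(ω_p−ω_arm)  ⇒  ω_p−ω_arm = -153/104
scale: ω_p−ω_arm = -153/104 × 2711 rpm = -3988.2981 rpm

-3988.2981 rpm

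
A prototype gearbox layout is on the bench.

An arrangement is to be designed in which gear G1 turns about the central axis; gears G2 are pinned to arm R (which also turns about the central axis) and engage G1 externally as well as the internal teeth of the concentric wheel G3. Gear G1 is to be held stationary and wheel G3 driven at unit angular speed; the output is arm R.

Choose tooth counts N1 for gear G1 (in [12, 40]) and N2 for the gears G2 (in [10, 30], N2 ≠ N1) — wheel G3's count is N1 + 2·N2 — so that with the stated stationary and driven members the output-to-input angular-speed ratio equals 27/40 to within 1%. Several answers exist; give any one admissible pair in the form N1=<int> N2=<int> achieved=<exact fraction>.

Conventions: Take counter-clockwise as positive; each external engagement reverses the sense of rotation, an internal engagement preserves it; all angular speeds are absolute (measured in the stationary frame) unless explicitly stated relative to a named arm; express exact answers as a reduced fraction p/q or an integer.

N1=26 N2=14 achieved=27/40

design class (target 27/40): planetary set
Willis with ω_sun = 0: ω_arm/ω_ring = N3/(N1+N3); set equal to 27/40  ⇒  N3/N1 = (27/40)/(1 − 27/40) = 27/13
N3 = N1 + 2·N2  ⇒  N2/N1 = (N3/N1 − 1)/2 = (27/13 − 1)/2 = 7/13
smallest multiple with N1 ≥ 12 and N2 ≥ 10: k = 2  ⇒  N1 = 2·13 = 26, N2 = 2·7 = 14 (N1 ≤ 40, N2 ≤ 30, N2 ≠ N1 ✓), N3 = 26 + 2·14 = 54
check: N3/(N1+N3) with N1 = 26, N3 = 54 gives 27/40; |achieved − target| = 0 ≤ 27/4000 ✓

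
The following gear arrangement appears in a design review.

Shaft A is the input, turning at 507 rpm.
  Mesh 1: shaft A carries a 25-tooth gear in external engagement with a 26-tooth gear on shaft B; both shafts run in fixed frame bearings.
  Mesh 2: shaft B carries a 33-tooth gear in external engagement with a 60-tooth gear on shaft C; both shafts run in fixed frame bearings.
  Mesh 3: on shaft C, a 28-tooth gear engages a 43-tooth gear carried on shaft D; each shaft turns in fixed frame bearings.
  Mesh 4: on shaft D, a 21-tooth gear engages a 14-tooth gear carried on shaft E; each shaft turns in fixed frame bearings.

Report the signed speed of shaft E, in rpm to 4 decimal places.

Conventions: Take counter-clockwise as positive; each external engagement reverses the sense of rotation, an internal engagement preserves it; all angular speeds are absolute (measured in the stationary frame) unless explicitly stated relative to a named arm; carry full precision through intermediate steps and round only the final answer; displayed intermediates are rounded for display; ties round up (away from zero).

topology: fixed-axis compound train — 4 meshes, A→E
mesh 1 [25T→26T]: ω = 507.0000×25/26 = 487.5000 rpm, sense flips to −
mesh 2 [33T→60T]: ω = 487.5000×33/60 = 268.1250 rpm, sense flips to +
mesh 3 [28T→43T]: ω = 268.1250×28/43 = 174.5930 rpm, sense flips to −
mesh 4 [21T→14T]: ω = 174.5930×21/14 = 261.8895 rpm, sense flips to +
signed output speed = +261.8895 rpm

+261.8895 rpm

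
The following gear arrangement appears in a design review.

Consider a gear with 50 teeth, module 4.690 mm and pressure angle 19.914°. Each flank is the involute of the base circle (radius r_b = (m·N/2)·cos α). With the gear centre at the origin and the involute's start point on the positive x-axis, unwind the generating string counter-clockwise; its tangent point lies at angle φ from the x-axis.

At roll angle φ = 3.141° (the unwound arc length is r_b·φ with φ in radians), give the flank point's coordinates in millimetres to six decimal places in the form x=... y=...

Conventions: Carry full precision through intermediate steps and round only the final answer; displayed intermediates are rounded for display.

topology: single-mesh involute geometry — m = 4.690, N = 50
pitch radius r_p = m·N/2 = 4.690·50/2 = 117.250000
base radius r_b = r_p·cos α = 117.250000·cos 19.914° = 110.239028
roll angle φ = 3.141° = 0.05482079 rad
x = r_b·(cos φ + φ·sin φ) = 110.404555
y = r_b·(sin φ − φ·cos φ) = 0.006052

x=110.404555 y=0.006052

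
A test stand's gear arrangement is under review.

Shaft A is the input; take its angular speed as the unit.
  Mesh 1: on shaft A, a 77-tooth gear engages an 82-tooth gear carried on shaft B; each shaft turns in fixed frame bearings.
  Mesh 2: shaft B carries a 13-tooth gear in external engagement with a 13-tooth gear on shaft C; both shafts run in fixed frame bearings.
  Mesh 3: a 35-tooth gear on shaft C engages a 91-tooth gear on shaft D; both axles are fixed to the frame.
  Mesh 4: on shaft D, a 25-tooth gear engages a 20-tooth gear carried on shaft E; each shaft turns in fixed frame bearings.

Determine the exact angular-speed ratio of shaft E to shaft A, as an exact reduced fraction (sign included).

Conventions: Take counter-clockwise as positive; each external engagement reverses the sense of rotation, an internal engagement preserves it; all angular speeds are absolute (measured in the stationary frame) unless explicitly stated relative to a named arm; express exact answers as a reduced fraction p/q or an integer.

class = fixed-axis compound train [4 meshes; 4 ratios multiply, 4 sense flips]
mesh 1 [77T→82T]: running ratio 77/82, sense −
mesh 2 [13T→13T]: running ratio 77/82, sense +
mesh 3 [35T→91T]: running ratio 385/1066, sense −
mesh 4 [25T→20T]: running ratio 1925/4264, sense +
ω_out/ω_in = 1925/4264

1925/4264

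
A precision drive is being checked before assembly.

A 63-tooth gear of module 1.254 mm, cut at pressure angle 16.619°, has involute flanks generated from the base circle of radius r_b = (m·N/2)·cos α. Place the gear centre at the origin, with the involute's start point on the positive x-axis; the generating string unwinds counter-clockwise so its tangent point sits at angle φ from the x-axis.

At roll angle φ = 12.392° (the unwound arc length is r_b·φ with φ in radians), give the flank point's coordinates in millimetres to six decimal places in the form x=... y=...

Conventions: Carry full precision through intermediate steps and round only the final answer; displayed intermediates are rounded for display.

recognized (one wheel, involute flank): single-mesh tooth geometry, m = 1.254, N = 63
pitch radius r_p = m·N/2 = 1.254·63/2 = 39.501000
base radius r_b = r_p·cos α = 39.501000·cos 16.619° = 37.850956
roll angle φ = 12.392° = 0.21628120 rad
x = r_b·(cos φ + φ·sin φ) = 38.725917
y = r_b·(sin φ − φ·cos φ) = 0.127051

x=38.725917 y=0.127051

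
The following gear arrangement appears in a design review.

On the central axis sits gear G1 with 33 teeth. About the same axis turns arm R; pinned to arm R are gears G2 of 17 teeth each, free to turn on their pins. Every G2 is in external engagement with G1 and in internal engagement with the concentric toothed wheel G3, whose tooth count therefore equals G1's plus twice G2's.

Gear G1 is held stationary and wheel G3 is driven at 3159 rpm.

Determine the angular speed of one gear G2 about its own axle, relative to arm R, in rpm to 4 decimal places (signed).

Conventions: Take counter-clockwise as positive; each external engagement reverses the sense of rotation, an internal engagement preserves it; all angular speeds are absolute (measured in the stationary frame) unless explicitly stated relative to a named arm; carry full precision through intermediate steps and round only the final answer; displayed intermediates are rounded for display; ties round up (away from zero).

+4108.5582 rpm

planetary set (33T centre, 17T on arm, 67T internal) — Willis relation
normalise by the input: solve with ω_ring = 1, then scale by 3159 rpm
ring teeth: 33 + 2·17 = 67
33(ω_sun−ω_arm) = −67(ω_ring−ω_arm),  ω_sun = 0, ω_ring = 1
33(0−ω_arm) = −67(1−ω_arm)  ⇒  100·ω_arm = 67  ⇒  ω_arm = 67/100
sun–planet mesh: 33·(0−67/100) = −17·(ω_p−ω_arm)  ⇒  ω_p−ω_arm = 2211/1700
scale: ω_p−ω_arm = 2211/1700 × 3159 rpm = +4108.5582 rpm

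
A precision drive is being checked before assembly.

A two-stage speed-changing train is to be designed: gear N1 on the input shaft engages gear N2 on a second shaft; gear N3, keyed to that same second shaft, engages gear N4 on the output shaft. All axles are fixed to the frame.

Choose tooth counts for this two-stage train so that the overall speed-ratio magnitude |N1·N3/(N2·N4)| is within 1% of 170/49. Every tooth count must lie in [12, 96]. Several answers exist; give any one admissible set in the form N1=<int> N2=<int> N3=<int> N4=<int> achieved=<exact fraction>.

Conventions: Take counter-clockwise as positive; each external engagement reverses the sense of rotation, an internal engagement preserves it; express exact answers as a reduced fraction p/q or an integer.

design class (target 170/49): fixed-axis compound train
target = 170/49 in lowest terms: an exact hit needs N1·N3 = k·170 and N2·N4 = k·49 for one integer k, every count in [12, 96]; additionally prefer no 1:1 stage (N1 ≠ N2, N3 ≠ N4)
k = 1…3: no 1:1-free in-range split of k·170 and k·49 into factor pairs; take k = 4
k = 4: N1·N3 = 680 = 17·40, N2·N4 = 196 = 14·14
achieved = 17·40/(14·14) = 170/49; |achieved − target| = 0 ≤ 17/490 ✓

N1=17 N2=14 N3=40 N4=14 achieved=170/49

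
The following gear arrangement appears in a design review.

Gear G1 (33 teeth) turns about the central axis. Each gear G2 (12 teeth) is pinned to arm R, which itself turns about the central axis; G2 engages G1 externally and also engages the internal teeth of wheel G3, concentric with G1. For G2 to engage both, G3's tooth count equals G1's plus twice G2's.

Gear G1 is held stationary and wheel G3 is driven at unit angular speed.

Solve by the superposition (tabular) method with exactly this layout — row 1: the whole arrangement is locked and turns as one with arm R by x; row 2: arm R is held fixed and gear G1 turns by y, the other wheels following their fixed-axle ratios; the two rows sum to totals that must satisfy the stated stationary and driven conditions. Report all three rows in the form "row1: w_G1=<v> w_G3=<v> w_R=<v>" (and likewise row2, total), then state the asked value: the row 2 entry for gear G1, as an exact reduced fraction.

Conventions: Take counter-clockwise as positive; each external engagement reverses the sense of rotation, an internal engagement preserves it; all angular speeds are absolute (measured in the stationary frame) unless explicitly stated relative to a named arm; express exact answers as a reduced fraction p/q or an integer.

row1: w_G1=19/30 w_G3=19/30 w_R=19/30
row2: w_G1=-19/30 w_G3=11/30 w_R=0
total: w_G1=0 w_G3=1 w_R=19/30
asked value: -19/30

recognized (axles ride arm R): planetary set, 33/12/57 teeth
row 1 (train locked, turned with arm): all members turn x
superposition row 2 [arm held]: sun y, ring −(33/57)·y, arm 0
boundary: total ω_sun = x + y = 0 and total ω_ring = x − (33/57)·y = 1  ⇒  y = -19/30, x = 19/30
row 2 ring = −(33/57)·(-19/30) = 11/30
totals (row 1 + row 2): sun 19/30 + (-19/30) = 0, ring 19/30 + 11/30 = 1, arm 19/30 + 0 = 19/30
asked cell (row2, sun) = -19/30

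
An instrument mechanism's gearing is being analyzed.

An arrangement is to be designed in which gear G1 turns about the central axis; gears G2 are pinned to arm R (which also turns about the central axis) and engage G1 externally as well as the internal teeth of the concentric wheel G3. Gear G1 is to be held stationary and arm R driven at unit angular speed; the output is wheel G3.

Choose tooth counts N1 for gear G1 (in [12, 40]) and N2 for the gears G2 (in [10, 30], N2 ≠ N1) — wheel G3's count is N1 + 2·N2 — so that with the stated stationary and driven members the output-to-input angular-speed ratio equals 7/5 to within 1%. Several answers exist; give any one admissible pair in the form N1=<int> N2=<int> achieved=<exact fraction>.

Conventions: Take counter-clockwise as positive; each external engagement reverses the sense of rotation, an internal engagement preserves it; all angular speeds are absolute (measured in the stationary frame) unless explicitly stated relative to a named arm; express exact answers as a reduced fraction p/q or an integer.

class = planetary set [ratio 7/5 wanted; Willis about the carrier]
Willis with ω_sun = 0: ω_ring/ω_arm = (N1+N3)/N3; set equal to 7/5  ⇒  N3/N1 = 1/(7/5 − 1) = 5/2
N3 = N1 + 2·N2  ⇒  N2/N1 = (N3/N1 − 1)/2 = (5/2 − 1)/2 = 3/4
smallest multiple with N1 ≥ 12 and N2 ≥ 10: k = 4  ⇒  N1 = 4·4 = 16, N2 = 4·3 = 12 (N1 ≤ 40, N2 ≤ 30, N2 ≠ N1 ✓), N3 = 16 + 2·12 = 40
check: (N1+N3)/N3 with N1 = 16, N3 = 40 gives 7/5; |achieved − target| = 0 ≤ 7/500 ✓

N1=16 N2=12 achieved=7/5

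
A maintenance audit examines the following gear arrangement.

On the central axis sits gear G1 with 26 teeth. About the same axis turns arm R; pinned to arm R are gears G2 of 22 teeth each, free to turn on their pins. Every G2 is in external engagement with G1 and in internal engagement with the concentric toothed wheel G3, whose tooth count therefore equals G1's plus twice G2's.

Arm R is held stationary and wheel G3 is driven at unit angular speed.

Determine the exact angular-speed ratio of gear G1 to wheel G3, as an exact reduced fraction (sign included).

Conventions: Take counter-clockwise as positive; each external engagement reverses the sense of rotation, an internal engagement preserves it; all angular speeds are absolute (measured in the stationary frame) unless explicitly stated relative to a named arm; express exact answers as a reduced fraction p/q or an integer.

planetary set (26T centre, 22T on arm, 70T internal) — Willis relation
ring teeth: 26 + 2·22 = 70
26(ω_sun−ω_arm) = −70(ω_ring−ω_arm),  ω_arm = 0, ω_ring = 1
ω_sun = 0 − (70/26)(1−0) = -35/13
ω_out/ω_in = -35/13

-35/13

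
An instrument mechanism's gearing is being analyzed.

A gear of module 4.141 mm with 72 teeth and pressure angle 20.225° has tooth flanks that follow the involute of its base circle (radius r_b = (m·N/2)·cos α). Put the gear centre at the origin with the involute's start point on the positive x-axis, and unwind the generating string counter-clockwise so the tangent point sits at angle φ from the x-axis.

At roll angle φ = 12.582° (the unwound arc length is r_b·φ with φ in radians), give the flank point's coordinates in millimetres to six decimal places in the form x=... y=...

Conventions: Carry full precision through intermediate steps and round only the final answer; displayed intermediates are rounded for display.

x=143.216579 y=0.491398

recognized (one wheel, involute flank): single-mesh tooth geometry, m = 4.141, N = 72
pitch radius r_p = m·N/2 = 4.141·72/2 = 149.076000
base radius r_b = r_p·cos α = 149.076000·cos 20.225° = 139.884312
roll angle φ = 12.582° = 0.21959733 rad
x = r_b·(cos φ + φ·sin φ) = 143.216579
y = r_b·(sin φ − φ·cos φ) = 0.491398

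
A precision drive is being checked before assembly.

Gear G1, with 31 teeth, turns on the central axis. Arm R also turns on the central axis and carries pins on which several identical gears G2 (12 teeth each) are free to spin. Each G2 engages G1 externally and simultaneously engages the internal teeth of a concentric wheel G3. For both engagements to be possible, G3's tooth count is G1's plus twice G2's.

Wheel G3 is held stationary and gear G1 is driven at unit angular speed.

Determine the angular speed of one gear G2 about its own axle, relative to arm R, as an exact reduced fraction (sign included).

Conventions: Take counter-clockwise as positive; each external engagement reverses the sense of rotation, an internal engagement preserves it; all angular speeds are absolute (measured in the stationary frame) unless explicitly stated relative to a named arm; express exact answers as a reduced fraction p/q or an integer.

-1705/1032

topology: planetary set — G1 31T / G2 12T / G3 55T, arm = carrier (Willis)
ring teeth: 31 + 2·12 = 55
31(ω_sun−ω_arm) = −55(ω_ring−ω_arm),  ω_ring = 0, ω_sun = 1
31(1−ω_arm) = −55(0−ω_arm)  ⇒  86·ω_arm = 31  ⇒  ω_arm = 31/86
sun–planet mesh: 31·(1−31/86) = −12·(ω_p−ω_arm)  ⇒  ω_p−ω_arm = -1705/1032
exact speed ratio = -1705/1032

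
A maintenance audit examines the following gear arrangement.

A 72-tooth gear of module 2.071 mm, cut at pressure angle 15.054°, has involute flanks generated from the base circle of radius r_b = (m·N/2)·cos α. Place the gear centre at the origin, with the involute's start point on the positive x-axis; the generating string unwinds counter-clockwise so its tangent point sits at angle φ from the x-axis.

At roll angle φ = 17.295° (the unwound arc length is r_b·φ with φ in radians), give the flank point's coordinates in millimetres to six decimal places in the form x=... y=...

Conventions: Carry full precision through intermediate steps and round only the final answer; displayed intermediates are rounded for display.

recognized (one wheel, involute flank): single-mesh tooth geometry, m = 2.071, N = 72
pitch radius r_p = m·N/2 = 2.071·72/2 = 74.556000
base radius r_b = r_p·cos α = 74.556000·cos 15.054° = 71.997347
roll angle φ = 17.295° = 0.30185469 rad
x = r_b·(cos φ + φ·sin φ) = 75.203072
y = r_b·(sin φ − φ·cos φ) = 0.654074

x=75.203072 y=0.654074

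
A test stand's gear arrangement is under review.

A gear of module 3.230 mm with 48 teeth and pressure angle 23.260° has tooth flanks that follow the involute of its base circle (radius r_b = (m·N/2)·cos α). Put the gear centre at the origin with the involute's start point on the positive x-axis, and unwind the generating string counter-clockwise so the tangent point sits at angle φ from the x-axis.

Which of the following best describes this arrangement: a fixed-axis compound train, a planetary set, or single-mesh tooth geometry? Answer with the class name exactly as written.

recognized (one wheel, involute flank): single-mesh tooth geometry, m = 3.230, N = 48
classification: single-mesh tooth geometry

single-mesh tooth geometry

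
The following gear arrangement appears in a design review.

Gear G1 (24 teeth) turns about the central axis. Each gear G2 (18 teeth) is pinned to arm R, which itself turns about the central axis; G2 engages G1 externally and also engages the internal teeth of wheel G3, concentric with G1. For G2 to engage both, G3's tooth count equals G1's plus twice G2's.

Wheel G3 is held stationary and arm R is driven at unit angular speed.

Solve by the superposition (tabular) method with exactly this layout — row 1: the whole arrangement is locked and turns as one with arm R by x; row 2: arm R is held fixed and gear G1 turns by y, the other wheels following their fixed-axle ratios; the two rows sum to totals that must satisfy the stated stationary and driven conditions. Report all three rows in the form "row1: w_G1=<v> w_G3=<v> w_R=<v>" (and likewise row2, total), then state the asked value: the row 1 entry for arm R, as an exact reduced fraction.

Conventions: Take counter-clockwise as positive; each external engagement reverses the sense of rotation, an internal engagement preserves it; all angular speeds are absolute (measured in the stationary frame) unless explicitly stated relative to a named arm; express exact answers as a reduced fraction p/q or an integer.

topology: planetary set — G1 24T / G2 18T / G3 60T, arm = carrier (Willis)
row 1: whole set turns with the arm by x
superposition row 2 [arm held]: sun y, ring −(24/60)·y, arm 0
boundary: total ω_ring = x − (24/60)·y = 0 and total ω_arm = x = 1  ⇒  y = 5/2, x = 1
row 2 ring = −(24/60)·5/2 = -1
totals (row 1 + row 2): sun 1 + 5/2 = 7/2, ring 1 + (-1) = 0, arm 1 + 0 = 1
asked cell (row1, arm) = 1

row1: w_G1=1 w_G3=1 w_R=1
row2: w_G1=5/2 w_G3=-1 w_R=0
total: w_G1=7/2 w_G3=0 w_R=1
asked value: 1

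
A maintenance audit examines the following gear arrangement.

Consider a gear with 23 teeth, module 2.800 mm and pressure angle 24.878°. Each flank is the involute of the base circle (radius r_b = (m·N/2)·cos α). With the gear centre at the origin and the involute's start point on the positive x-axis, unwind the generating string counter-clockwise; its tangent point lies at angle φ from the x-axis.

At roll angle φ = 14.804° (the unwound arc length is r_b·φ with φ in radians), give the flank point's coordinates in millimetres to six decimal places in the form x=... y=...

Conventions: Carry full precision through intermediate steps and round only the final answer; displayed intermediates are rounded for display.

x=30.170896 y=0.166843

class = single-mesh tooth geometry [base-circle involute, m = 2.800, 23T]
pitch radius r_p = m·N/2 = 2.800·23/2 = 32.200000
base radius r_b = r_p·cos α = 32.200000·cos 24.878° = 29.212021
roll angle φ = 14.804° = 0.25837854 rad
x = r_b·(cos φ + φ·sin φ) = 30.170896
y = r_b·(sin φ − φ·cos φ) = 0.166843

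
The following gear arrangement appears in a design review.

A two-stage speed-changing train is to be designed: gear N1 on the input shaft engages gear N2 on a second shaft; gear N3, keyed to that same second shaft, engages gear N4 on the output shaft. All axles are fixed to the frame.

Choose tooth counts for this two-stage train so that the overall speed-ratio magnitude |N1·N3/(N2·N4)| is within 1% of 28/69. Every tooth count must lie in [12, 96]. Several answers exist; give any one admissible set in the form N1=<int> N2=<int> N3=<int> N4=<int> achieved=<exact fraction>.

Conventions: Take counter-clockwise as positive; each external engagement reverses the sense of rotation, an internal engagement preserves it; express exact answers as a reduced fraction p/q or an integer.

N1=12 N2=18 N3=14 N4=23 achieved=28/69

topology: fixed-axis compound train — 2 stages, target 28/69
target = 28/69 in lowest terms: an exact hit needs N1·N3 = k·28 and N2·N4 = k·69 for one integer k, every count in [12, 96]; additionally prefer no 1:1 stage (N1 ≠ N2, N3 ≠ N4)
k = 1…5: no 1:1-free in-range split of k·28 and k·69 into factor pairs; take k = 6
k = 6: N1·N3 = 168 = 12·14, N2·N4 = 414 = 18·23
achieved = 12·14/(18·23) = 28/69; |achieved − target| = 0 ≤ 7/1725 ✓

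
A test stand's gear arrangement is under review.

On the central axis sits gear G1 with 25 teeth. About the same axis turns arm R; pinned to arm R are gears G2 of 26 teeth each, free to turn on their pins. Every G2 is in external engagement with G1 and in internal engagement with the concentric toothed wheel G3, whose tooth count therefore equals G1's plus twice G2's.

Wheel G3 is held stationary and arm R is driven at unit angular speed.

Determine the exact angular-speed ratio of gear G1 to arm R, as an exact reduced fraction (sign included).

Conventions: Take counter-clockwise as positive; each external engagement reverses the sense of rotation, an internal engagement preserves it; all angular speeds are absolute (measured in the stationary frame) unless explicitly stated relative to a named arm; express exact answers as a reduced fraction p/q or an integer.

planetary set (25T centre, 26T on arm, 77T internal) — Willis relation
ring teeth: 25 + 2·26 = 77
25(ω_sun−ω_arm) = −77(ω_ring−ω_arm),  ω_ring = 0, ω_arm = 1
ω_sun = 1 − (77/25)(0−1) = 102/25
ω_out/ω_in = 102/25

102/25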